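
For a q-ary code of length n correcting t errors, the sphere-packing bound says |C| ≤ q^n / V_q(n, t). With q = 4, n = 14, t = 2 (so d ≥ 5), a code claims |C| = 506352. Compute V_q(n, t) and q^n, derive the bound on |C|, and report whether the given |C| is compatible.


V_q(n, t) = 862, q^n = 268435456, Hamming bound = 311410, |C| = 506352 > bound (violated).

Step 1: Compute V_q(n, t) = Σ_{j=0}^2 C(n, j) (q−1)^j.
  j = 0: C(14,0)·(3)^0 = 1·1 = 1.
  j = 1: C(14,1)·(3)^1 = 14·3 = 42.
  j = 2: C(14,2)·(3)^2 = 91·9 = 819.
  V_q(n, t) = 1 + 42 + 819 = 862.
Step 2: q^n = 4^14 = 268435456.
Step 3: Hamming bound ⌊q^n / V_q(n,t)⌋ = ⌊268435456/862⌋ = 311410.
Step 4: Compare |C| = 506352 to 311410: violated.
The claimed |C| lies above the Hamming bound, so no 4-ary code of length 14 with d ≥ 5 can have 506352 codewords.


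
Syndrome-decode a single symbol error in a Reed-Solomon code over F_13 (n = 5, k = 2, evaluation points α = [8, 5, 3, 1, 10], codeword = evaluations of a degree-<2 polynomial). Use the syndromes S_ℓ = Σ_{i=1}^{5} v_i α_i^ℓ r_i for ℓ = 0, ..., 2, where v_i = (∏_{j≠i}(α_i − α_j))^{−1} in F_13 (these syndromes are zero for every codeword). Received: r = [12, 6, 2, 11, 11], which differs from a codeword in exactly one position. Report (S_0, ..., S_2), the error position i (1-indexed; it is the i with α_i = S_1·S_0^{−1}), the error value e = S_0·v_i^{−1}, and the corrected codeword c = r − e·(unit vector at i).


S = (10, 9, 12), error at position 5, error magnitude e = 8, c = [12, 6, 2, 11, 3].

Step 1: column multipliers v_i = (∏_{j≠i}(α_i − α_j))^{−1} mod 13.
  i = 1 (α = 8): (8−5)(8−3)(8−1)(8−10) = 3·5·7·(−2) = −210 ≡ 11, so v_1 = 11^{−1} = 6 (mod 13).
  i = 2 (α = 5): (5−8)(5−3)(5−1)(5−10) = (−3)·2·4·(−5) = 120 ≡ 3, so v_2 = 3^{−1} = 9 (mod 13).
  i = 3 (α = 3): (3−8)(3−5)(3−1)(3−10) = (−5)·(−2)·2·(−7) = −140 ≡ 3, so v_3 = 3^{−1} = 9 (mod 13).
  i = 4 (α = 1): (1−8)(1−5)(1−3)(1−10) = (−7)·(−4)·(−2)·(−9) = 504 ≡ 10, so v_4 = 10^{−1} = 4 (mod 13).
  i = 5 (α = 10): (10−8)(10−5)(10−3)(10−1) = 2·5·7·9 = 630 ≡ 6, so v_5 = 6^{−1} = 11 (mod 13).
  v = [6, 9, 9, 4, 11].
Step 2: syndromes of r = [12, 6, 2, 11, 11] (all sums mod 13).
  S_0 = Σ v_i r_i = 6·12 + 9·6 + 9·2 + 4·11 + 11·11 = 309 ≡ 10.
  S_1 = Σ v_i α_i r_i = 6·8·12 + 9·5·6 + 9·3·2 + 4·1·11 + 11·10·11 = 2154 ≡ 9.
  α_i^2 mod 13 = [12, 12, 9, 1, 9].
  S_2 = Σ v_i α_i^2 r_i = 6·12·12 + 9·12·6 + 9·9·2 + 4·1·11 + 11·9·11 = 2807 ≡ 12.
  S = (10, 9, 12) ≠ 0, so r is not a codeword (an error is present).
Step 3: locate the error. For a single error e at position i, S_ℓ = v_i·e·α_i^ℓ, so α_err = S_1/S_0.
  S_0^{−1} = 10^{−1} = 4 (mod 13), so α_err = 9·4 = 36 ≡ 10 = α_5. Error position i = 5.
  Consistency check: S_2/S_1 = 12·3 = 36 ≡ 10 = α_err ✓ (single-error assumption holds).
Step 4: error magnitude e = S_0/v_5 = S_0·∏_{j≠5}(α_5 − α_j) = 10·6 = 60 ≡ 8 (mod 13).
Step 5: correct position 5: c_5 = r_5 − e = 11 − 8 ≡ 3 (mod 13). Hence c = [12, 6, 2, 11, 3].
  Check: interpolating c through the α_i gives m(x) = 9 + 2·x (degree < 2) with m(α_i) = c_i for every i, so c is indeed a codeword.


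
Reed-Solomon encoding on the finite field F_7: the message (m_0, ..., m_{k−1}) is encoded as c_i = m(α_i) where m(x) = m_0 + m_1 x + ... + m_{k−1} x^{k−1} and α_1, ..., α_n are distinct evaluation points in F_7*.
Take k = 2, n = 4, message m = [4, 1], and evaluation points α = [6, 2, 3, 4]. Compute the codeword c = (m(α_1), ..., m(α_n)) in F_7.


c = [3, 6, 0, 1]

Message polynomial: m(x) = 4 + 1·x (mod 7).
For each evaluation point α_i, compute m(α_i) mod 7:
  α_1 = 6: Horner steps 1 → 3, so m(6) = 3.
  α_2 = 2: Horner steps 1 → 6, so m(2) = 6.
  α_3 = 3: Horner steps 1 → 0, so m(3) = 0.
  α_4 = 4: Horner steps 1 → 1, so m(4) = 1.
Codeword c = [3, 6, 0, 1] ∈ F_7^4.


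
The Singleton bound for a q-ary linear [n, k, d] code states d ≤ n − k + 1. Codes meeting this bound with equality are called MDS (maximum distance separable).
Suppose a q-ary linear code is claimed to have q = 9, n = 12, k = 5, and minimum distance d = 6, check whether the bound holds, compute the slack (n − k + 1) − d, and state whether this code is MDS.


Singleton RHS = n − k + 1 = 8, slack = 2, bound satisfied, not MDS.

Singleton bound: d ≤ n − k + 1.
Here n = 12, k = 5, so n − k + 1 = 8.
Given d = 6, check d ≤ 8: YES.
Slack = (n − k + 1) − d = 2.
The code is NOT MDS (slack = 2 > 0).
Description: the claimed parameters are [12, 5, 6]_9; such a code would be non-MDS.


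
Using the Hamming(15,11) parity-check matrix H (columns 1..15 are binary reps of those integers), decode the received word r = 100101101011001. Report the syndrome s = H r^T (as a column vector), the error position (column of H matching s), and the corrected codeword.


s = (0, 1, 0, 1)^T, error position = 5, corrected codeword c = 100111101011001

Compute s = H r^T mod 2 one row at a time:
  s_1 = 0 + 1 + 0 + 1 + 1 + 0 + 0 + 1 = 4 ≡ 0 (mod 2).
  s_2 = 1 + 0 + 1 + 1 + 1 + 0 + 0 + 1 = 5 ≡ 1 (mod 2).
  s_3 = 0 + 0 + 1 + 1 + 0 + 1 + 0 + 1 = 4 ≡ 0 (mod 2).
  s_4 = 1 + 0 + 0 + 1 + 1 + 1 + 0 + 1 = 5 ≡ 1 (mod 2).
s = (0, 1, 0, 1)^T — this equals column 5 of H (binary 0101), so error is at position 5.
Correct: flip bit 5 of r = 100101101011001 to get c = 100111101011001.


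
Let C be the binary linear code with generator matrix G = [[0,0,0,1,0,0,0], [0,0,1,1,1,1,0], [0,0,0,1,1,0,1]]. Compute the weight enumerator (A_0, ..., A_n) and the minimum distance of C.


Weight distribution: A_0 = 1, A_1 = 1, A_2 = 1, A_3 = 3, A_4 = 2. Minimum distance d = 1.

Enumerate all 2^3 = 8 messages m ∈ F_2^3.
For each, compute codeword c = mG in F_2^7, then tally its weight.
  m = 000 → c = 0000000, weight = 0.
  m = 100 → c = 0001000, weight = 1.
  m = 010 → c = 0011110, weight = 4.
  m = 110 → c = 0010110, weight = 3.
  m = 001 → c = 0001101, weight = 3.
  m = 101 → c = 0000101, weight = 2.
  m = 011 → c = 0010011, weight = 3.
  m = 111 → c = 0011011, weight = 4.
Tally weights:
  weight 0: 1 codewords.
  weight 1: 1 codewords.
  weight 2: 1 codewords.
  weight 3: 3 codewords.
  weight 4: 2 codewords.
Minimum distance d = smallest w > 0 with A_w > 0 = 1.
Sanity: Σ A_w = 8 = 2^3 = 8 ✓.


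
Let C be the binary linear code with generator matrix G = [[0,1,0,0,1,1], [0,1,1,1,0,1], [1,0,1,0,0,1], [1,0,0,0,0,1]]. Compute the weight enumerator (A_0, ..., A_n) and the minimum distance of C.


Weight distribution: A_0 = 1, A_1 = 1, A_2 = 2, A_3 = 6, A_4 = 5, A_5 = 1. Minimum distance d = 1.

Enumerate all 2^4 = 16 messages m ∈ F_2^4.
For each, compute codeword c = mG in F_2^6, then tally its weight.
  m = 0000 → c = 000000, weight = 0.
  m = 1000 → c = 010011, weight = 3.
  m = 0100 → c = 011101, weight = 4.
  m = 1100 → c = 001110, weight = 3.
  m = 0010 → c = 101001, weight = 3.
  m = 1010 → c = 111010, weight = 4.
  m = 0110 → c = 110100, weight = 3.
  m = 1110 → c = 100111, weight = 4.
  m = 0001 → c = 100001, weight = 2.
  m = 1001 → c = 110010, weight = 3.
  m = 0101 → c = 111100, weight = 4.
  m = 1101 → c = 101111, weight = 5.
  m = 0011 → c = 001000, weight = 1.
  m = 1011 → c = 011011, weight = 4.
  m = 0111 → c = 010101, weight = 3.
  m = 1111 → c = 000110, weight = 2.
Tally weights:
  weight 0: 1 codewords.
  weight 1: 1 codewords.
  weight 2: 2 codewords.
  weight 3: 6 codewords.
  weight 4: 5 codewords.
  weight 5: 1 codewords.
Minimum distance d = smallest w > 0 with A_w > 0 = 1.
Sanity: Σ A_w = 16 = 2^4 = 16 ✓.


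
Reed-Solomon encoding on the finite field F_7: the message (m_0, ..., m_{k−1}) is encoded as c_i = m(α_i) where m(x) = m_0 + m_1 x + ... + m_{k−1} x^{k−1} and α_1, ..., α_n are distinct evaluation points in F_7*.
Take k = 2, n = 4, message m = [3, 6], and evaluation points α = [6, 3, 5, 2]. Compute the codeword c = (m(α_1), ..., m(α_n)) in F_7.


c = [4, 0, 5, 1]

Message polynomial: m(x) = 3 + 6·x (mod 7).
For each evaluation point α_i, compute m(α_i) mod 7:
  α_1 = 6: Horner steps 6 → 4, so m(6) = 4.
  α_2 = 3: Horner steps 6 → 0, so m(3) = 0.
  α_3 = 5: Horner steps 6 → 5, so m(5) = 5.
  α_4 = 2: Horner steps 6 → 1, so m(2) = 1.
Codeword c = [4, 0, 5, 1] ∈ F_7^4.


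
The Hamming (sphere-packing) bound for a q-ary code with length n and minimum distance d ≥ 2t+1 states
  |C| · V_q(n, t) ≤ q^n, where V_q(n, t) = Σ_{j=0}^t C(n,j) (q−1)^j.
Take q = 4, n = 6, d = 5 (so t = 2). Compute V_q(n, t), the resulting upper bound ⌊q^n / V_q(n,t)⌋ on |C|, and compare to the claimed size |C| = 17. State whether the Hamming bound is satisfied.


V_q(n, t) = 154, q^n = 4096, Hamming bound = 26, |C| = 17 ≤ bound (satisfied).

Step 1: Compute V_q(n, t) = Σ_{j=0}^2 C(n, j) (q−1)^j.
  j = 0: C(6,0)·(3)^0 = 1·1 = 1.
  j = 1: C(6,1)·(3)^1 = 6·3 = 18.
  j = 2: C(6,2)·(3)^2 = 15·9 = 135.
  V_q(n, t) = 1 + 18 + 135 = 154.
Step 2: q^n = 4^6 = 4096.
Step 3: Hamming bound ⌊q^n / V_q(n,t)⌋ = ⌊4096/154⌋ = 26.
Step 4: Compare |C| = 17 to 26: satisfied.
The claimed |C| lies below the Hamming bound.


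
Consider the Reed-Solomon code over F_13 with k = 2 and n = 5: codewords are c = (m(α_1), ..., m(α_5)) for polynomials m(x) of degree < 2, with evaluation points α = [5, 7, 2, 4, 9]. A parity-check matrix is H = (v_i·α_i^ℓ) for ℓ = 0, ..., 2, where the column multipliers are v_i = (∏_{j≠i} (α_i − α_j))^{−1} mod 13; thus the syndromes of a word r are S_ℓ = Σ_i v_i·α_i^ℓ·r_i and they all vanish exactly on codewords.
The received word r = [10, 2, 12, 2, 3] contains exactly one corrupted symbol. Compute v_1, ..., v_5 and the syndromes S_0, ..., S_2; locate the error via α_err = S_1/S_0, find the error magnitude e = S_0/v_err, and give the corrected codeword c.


S = (3, 8, 4), error at position 2, error magnitude e = 2, c = [10, 0, 12, 2, 3].

Step 1: column multipliers v_i = (∏_{j≠i}(α_i − α_j))^{−1} mod 13.
  i = 1 (α = 5): (5−7)(5−2)(5−4)(5−9) = (−2)·3·1·(−4) = 24 ≡ 11, so v_1 = 11^{−1} = 6 (mod 13).
  i = 2 (α = 7): (7−5)(7−2)(7−4)(7−9) = 2·5·3·(−2) = −60 ≡ 5, so v_2 = 5^{−1} = 8 (mod 13).
  i = 3 (α = 2): (2−5)(2−7)(2−4)(2−9) = (−3)·(−5)·(−2)·(−7) = 210 ≡ 2, so v_3 = 2^{−1} = 7 (mod 13).
  i = 4 (α = 4): (4−5)(4−7)(4−2)(4−9) = (−1)·(−3)·2·(−5) = −30 ≡ 9, so v_4 = 9^{−1} = 3 (mod 13).
  i = 5 (α = 9): (9−5)(9−7)(9−2)(9−4) = 4·2·7·5 = 280 ≡ 7, so v_5 = 7^{−1} = 2 (mod 13).
  v = [6, 8, 7, 3, 2].
Step 2: syndromes of r = [10, 2, 12, 2, 3] (all sums mod 13).
  S_0 = Σ v_i r_i = 6·10 + 8·2 + 7·12 + 3·2 + 2·3 = 172 ≡ 3.
  S_1 = Σ v_i α_i r_i = 6·5·10 + 8·7·2 + 7·2·12 + 3·4·2 + 2·9·3 = 658 ≡ 8.
  α_i^2 mod 13 = [12, 10, 4, 3, 3].
  S_2 = Σ v_i α_i^2 r_i = 6·12·10 + 8·10·2 + 7·4·12 + 3·3·2 + 2·3·3 = 1252 ≡ 4.
  S = (3, 8, 4) ≠ 0, so r is not a codeword (an error is present).
Step 3: locate the error. For a single error e at position i, S_ℓ = v_i·e·α_i^ℓ, so α_err = S_1/S_0.
  S_0^{−1} = 3^{−1} = 9 (mod 13), so α_err = 8·9 = 72 ≡ 7 = α_2. Error position i = 2.
  Consistency check: S_2/S_1 = 4·5 = 20 ≡ 7 = α_err ✓ (single-error assumption holds).
Step 4: error magnitude e = S_0/v_2 = S_0·∏_{j≠2}(α_2 − α_j) = 3·5 = 15 ≡ 2 (mod 13).
Step 5: correct position 2: c_2 = r_2 − e = 2 − 2 ≡ 0 (mod 13). Hence c = [10, 0, 12, 2, 3].
  Check: interpolating c through the α_i gives m(x) = 9 + 8·x (degree < 2) with m(α_i) = c_i for every i, so c is indeed a codeword.


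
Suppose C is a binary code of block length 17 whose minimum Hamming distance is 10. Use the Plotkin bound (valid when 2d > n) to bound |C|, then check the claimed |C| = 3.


Plotkin bound M ≤ 6; given |C| = 3 ≤ bound (satisfied).

Check applicability: 2d = 20, n = 17.
2d − n = 3 > 0, so Plotkin applies.
Compute d/(2d−n) = 10/3 ≈ 3.3333.
⌊d/(2d−n)⌋ = 3.
Plotkin bound: M ≤ 2·3 = 6.
Given |C| = 3, check: satisfied.
This |C| is below the Plotkin bound.


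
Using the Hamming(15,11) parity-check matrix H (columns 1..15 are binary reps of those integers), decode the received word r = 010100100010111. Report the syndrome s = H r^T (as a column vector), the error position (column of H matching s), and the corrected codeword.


s = (0, 1, 1, 0)^T, error position = 6, corrected codeword c = 010101100010111

Compute s = H r^T mod 2 one row at a time:
  s_1 = 0 + 0 + 0 + 1 + 0 + 1 + 1 + 1 = 4 ≡ 0 (mod 2).
  s_2 = 1 + 0 + 0 + 1 + 0 + 1 + 1 + 1 = 5 ≡ 1 (mod 2).
  s_3 = 1 + 0 + 0 + 1 + 0 + 1 + 1 + 1 = 5 ≡ 1 (mod 2).
  s_4 = 0 + 0 + 0 + 1 + 0 + 1 + 1 + 1 = 4 ≡ 0 (mod 2).
s = (0, 1, 1, 0)^T — this equals column 6 of H (binary 0110), so error is at position 6.
Correct: flip bit 6 of r = 010100100010111 to get c = 010101100010111.


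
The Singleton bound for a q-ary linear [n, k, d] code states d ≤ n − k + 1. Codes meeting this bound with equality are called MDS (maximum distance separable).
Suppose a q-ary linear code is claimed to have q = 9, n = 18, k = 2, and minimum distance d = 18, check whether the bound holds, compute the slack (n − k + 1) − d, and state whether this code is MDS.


Singleton RHS = n − k + 1 = 17, slack = -1, bound violated (no such code; not MDS).

Singleton bound: d ≤ n − k + 1.
Here n = 18, k = 2, so n − k + 1 = 17.
Given d = 18, check d ≤ 17: NO.
Slack = (n − k + 1) − d = -1.
The slack is negative: d = 18 exceeds n − k + 1 = 17 by 1, so the Singleton bound is violated and no linear [18, 2, 18]_9 code can exist. In particular it is not MDS (MDS requires d = n − k + 1 exactly).
Description: the claimed parameters are [18, 2, 18]_9; such a code would be impossible (violates the Singleton bound).


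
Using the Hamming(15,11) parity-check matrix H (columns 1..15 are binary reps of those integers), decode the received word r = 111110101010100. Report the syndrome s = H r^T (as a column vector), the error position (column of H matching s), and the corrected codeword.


s = (1, 0, 0, 1)^T, error position = 9, corrected codeword c = 111110100010100

Compute s = H r^T mod 2 one row at a time:
  s_1 = 0 + 1 + 0 + 1 + 0 + 1 + 0 + 0 = 3 ≡ 1 (mod 2).
  s_2 = 1 + 1 + 0 + 1 + 0 + 1 + 0 + 0 = 4 ≡ 0 (mod 2).
  s_3 = 1 + 1 + 0 + 1 + 0 + 1 + 0 + 0 = 4 ≡ 0 (mod 2).
  s_4 = 1 + 1 + 1 + 1 + 1 + 1 + 1 + 0 = 7 ≡ 1 (mod 2).
s = (1, 0, 0, 1)^T — this equals column 9 of H (binary 1001), so error is at position 9.
Correct: flip bit 9 of r = 111110101010100 to get c = 111110100010100.


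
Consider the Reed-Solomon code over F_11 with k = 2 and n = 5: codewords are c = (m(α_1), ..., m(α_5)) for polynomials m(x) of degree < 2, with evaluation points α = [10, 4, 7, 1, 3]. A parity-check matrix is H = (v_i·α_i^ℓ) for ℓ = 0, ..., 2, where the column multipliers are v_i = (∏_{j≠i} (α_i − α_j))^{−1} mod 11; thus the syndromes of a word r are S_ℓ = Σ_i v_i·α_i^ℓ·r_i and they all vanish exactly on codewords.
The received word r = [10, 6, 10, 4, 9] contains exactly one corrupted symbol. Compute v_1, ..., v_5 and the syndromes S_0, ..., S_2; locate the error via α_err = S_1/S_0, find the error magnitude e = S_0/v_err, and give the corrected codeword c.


S = (6, 9, 8), error at position 3, error magnitude e = 2, c = [10, 6, 8, 4, 9].

Step 1: column multipliers v_i = (∏_{j≠i}(α_i − α_j))^{−1} mod 11.
  i = 1 (α = 10): (10−4)(10−7)(10−1)(10−3) = 6·3·9·7 = 1134 ≡ 1, so v_1 = 1^{−1} = 1 (mod 11).
  i = 2 (α = 4): (4−10)(4−7)(4−1)(4−3) = (−6)·(−3)·3·1 = 54 ≡ 10, so v_2 = 10^{−1} = 10 (mod 11).
  i = 3 (α = 7): (7−10)(7−4)(7−1)(7−3) = (−3)·3·6·4 = −216 ≡ 4, so v_3 = 4^{−1} = 3 (mod 11).
  i = 4 (α = 1): (1−10)(1−4)(1−7)(1−3) = (−9)·(−3)·(−6)·(−2) = 324 ≡ 5, so v_4 = 5^{−1} = 9 (mod 11).
  i = 5 (α = 3): (3−10)(3−4)(3−7)(3−1) = (−7)·(−1)·(−4)·2 = −56 ≡ 10, so v_5 = 10^{−1} = 10 (mod 11).
  v = [1, 10, 3, 9, 10].
Step 2: syndromes of r = [10, 6, 10, 4, 9] (all sums mod 11).
  S_0 = Σ v_i r_i = 1·10 + 10·6 + 3·10 + 9·4 + 10·9 = 226 ≡ 6.
  S_1 = Σ v_i α_i r_i = 1·10·10 + 10·4·6 + 3·7·10 + 9·1·4 + 10·3·9 = 856 ≡ 9.
  α_i^2 mod 11 = [1, 5, 5, 1, 9].
  S_2 = Σ v_i α_i^2 r_i = 1·1·10 + 10·5·6 + 3·5·10 + 9·1·4 + 10·9·9 = 1306 ≡ 8.
  S = (6, 9, 8) ≠ 0, so r is not a codeword (an error is present).
Step 3: locate the error. For a single error e at position i, S_ℓ = v_i·e·α_i^ℓ, so α_err = S_1/S_0.
  S_0^{−1} = 6^{−1} = 2 (mod 11), so α_err = 9·2 = 18 ≡ 7 = α_3. Error position i = 3.
  Consistency check: S_2/S_1 = 8·5 = 40 ≡ 7 = α_err ✓ (single-error assumption holds).
Step 4: error magnitude e = S_0/v_3 = S_0·∏_{j≠3}(α_3 − α_j) = 6·4 = 24 ≡ 2 (mod 11).
Step 5: correct position 3: c_3 = r_3 − e = 10 − 2 ≡ 8 (mod 11). Hence c = [10, 6, 8, 4, 9].
  Check: interpolating c through the α_i gives m(x) = 7 + 8·x (degree < 2) with m(α_i) = c_i for every i, so c is indeed a codeword.


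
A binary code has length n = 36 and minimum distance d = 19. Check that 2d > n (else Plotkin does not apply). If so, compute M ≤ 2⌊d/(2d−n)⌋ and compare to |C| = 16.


Plotkin bound M ≤ 18; given |C| = 16 ≤ bound (satisfied).

Check applicability: 2d = 38, n = 36.
2d − n = 2 > 0, so Plotkin applies.
Compute d/(2d−n) = 19/2 ≈ 9.5000.
⌊d/(2d−n)⌋ = 9.
Plotkin bound: M ≤ 2·9 = 18.
Given |C| = 16, check: satisfied.
This |C| is below the Plotkin bound.


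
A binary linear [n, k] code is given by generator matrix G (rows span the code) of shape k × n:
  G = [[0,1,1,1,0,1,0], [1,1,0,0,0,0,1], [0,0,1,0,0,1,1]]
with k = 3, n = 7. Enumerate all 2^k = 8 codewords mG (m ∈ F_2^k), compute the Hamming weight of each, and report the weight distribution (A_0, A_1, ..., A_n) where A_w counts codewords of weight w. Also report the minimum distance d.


Weight distribution: A_0 = 1, A_2 = 1, A_3 = 3, A_4 = 2, A_5 = 1. Minimum distance d = 2.

Enumerate all 2^3 = 8 messages m ∈ F_2^3.
For each, compute codeword c = mG in F_2^7, then tally its weight.
  m = 000 → c = 0000000, weight = 0.
  m = 100 → c = 0111010, weight = 4.
  m = 010 → c = 1100001, weight = 3.
  m = 110 → c = 1011011, weight = 5.
  m = 001 → c = 0010011, weight = 3.
  m = 101 → c = 0101001, weight = 3.
  m = 011 → c = 1110010, weight = 4.
  m = 111 → c = 1001000, weight = 2.
Tally weights:
  weight 0: 1 codewords.
  weight 2: 1 codewords.
  weight 3: 3 codewords.
  weight 4: 2 codewords.
  weight 5: 1 codewords.
Minimum distance d = smallest w > 0 with A_w > 0 = 2.
Sanity: Σ A_w = 8 = 2^3 = 8 ✓.


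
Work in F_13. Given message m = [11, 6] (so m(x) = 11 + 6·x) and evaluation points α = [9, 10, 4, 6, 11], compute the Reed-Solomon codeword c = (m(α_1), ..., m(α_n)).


c = [0, 6, 9, 8, 12]

Message polynomial: m(x) = 11 + 6·x (mod 13).
For each evaluation point α_i, compute m(α_i) mod 13:
  α_1 = 9: Horner steps 6 → 0, so m(9) = 0.
  α_2 = 10: Horner steps 6 → 6, so m(10) = 6.
  α_3 = 4: Horner steps 6 → 9, so m(4) = 9.
  α_4 = 6: Horner steps 6 → 8, so m(6) = 8.
  α_5 = 11: Horner steps 6 → 12, so m(11) = 12.
Codeword c = [0, 6, 9, 8, 12] ∈ F_13^5.


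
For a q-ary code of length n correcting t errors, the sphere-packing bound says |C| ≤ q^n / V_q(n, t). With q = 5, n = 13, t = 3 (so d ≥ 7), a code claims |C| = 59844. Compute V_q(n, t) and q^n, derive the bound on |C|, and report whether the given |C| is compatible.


V_q(n, t) = 19605, q^n = 1220703125, Hamming bound = 62264, |C| = 59844 ≤ bound (satisfied).

Step 1: Compute V_q(n, t) = Σ_{j=0}^3 C(n, j) (q−1)^j.
  j = 0: C(13,0)·(4)^0 = 1·1 = 1.
  j = 1: C(13,1)·(4)^1 = 13·4 = 52.
  j = 2: C(13,2)·(4)^2 = 78·16 = 1248.
  j = 3: C(13,3)·(4)^3 = 286·64 = 18304.
  V_q(n, t) = 1 + 52 + 1248 + 18304 = 19605.
Step 2: q^n = 5^13 = 1220703125.
Step 3: Hamming bound ⌊q^n / V_q(n,t)⌋ = ⌊1220703125/19605⌋ = 62264.
Step 4: Compare |C| = 59844 to 62264: satisfied.
The claimed |C| lies below the Hamming bound.


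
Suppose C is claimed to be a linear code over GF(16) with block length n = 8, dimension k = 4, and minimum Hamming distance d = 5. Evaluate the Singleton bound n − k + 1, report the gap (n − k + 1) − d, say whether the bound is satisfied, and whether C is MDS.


Singleton RHS = n − k + 1 = 5, slack = 0, bound satisfied, MDS.

Singleton bound: d ≤ n − k + 1.
Here n = 8, k = 4, so n − k + 1 = 5.
Given d = 5, check d ≤ 5: YES.
Slack = (n − k + 1) − d = 0.
The code is MDS (slack = 0).
Description: the claimed parameters are [8, 4, 5]_16; such a code would be MDS (meets Singleton bound).


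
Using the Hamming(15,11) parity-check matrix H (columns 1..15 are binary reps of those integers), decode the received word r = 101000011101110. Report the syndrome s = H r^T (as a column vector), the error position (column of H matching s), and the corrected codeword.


s = (0, 1, 1, 0)^T, error position = 6, corrected codeword c = 101001011101110

Compute s = H r^T mod 2 one row at a time:
  s_1 = 1 + 1 + 1 + 0 + 1 + 1 + 1 + 0 = 6 ≡ 0 (mod 2).
  s_2 = 0 + 0 + 0 + 0 + 1 + 1 + 1 + 0 = 3 ≡ 1 (mod 2).
  s_3 = 0 + 1 + 0 + 0 + 1 + 0 + 1 + 0 = 3 ≡ 1 (mod 2).
  s_4 = 1 + 1 + 0 + 0 + 1 + 0 + 1 + 0 = 4 ≡ 0 (mod 2).
s = (0, 1, 1, 0)^T — this equals column 6 of H (binary 0110), so error is at position 6.
Correct: flip bit 6 of r = 101000011101110 to get c = 101001011101110.


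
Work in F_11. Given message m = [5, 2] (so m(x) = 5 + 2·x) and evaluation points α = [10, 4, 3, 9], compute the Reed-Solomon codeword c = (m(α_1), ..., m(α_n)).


c = [3, 2, 0, 1]

Message polynomial: m(x) = 5 + 2·x (mod 11).
For each evaluation point α_i, compute m(α_i) mod 11:
  α_1 = 10: Horner steps 2 → 3, so m(10) = 3.
  α_2 = 4: Horner steps 2 → 2, so m(4) = 2.
  α_3 = 3: Horner steps 2 → 0, so m(3) = 0.
  α_4 = 9: Horner steps 2 → 1, so m(9) = 1.
Codeword c = [3, 2, 0, 1] ∈ F_11^4.


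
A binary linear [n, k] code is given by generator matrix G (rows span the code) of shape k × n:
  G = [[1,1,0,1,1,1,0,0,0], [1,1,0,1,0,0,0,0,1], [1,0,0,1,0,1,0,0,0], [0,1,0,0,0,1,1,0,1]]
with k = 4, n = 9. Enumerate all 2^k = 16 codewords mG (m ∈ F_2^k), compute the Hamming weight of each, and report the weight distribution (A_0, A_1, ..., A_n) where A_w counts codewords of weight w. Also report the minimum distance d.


Weight distribution: A_0 = 1, A_1 = 1, A_2 = 1, A_3 = 4, A_4 = 5, A_5 = 3, A_6 = 1. Minimum distance d = 1.

Enumerate all 2^4 = 16 messages m ∈ F_2^4.
For each, compute codeword c = mG in F_2^9, then tally its weight.
  m = 0000 → c = 000000000, weight = 0.
  m = 1000 → c = 110111000, weight = 5.
  m = 0100 → c = 110100001, weight = 4.
  m = 1100 → c = 000011001, weight = 3.
  m = 0010 → c = 100101000, weight = 3.
  m = 1010 → c = 010010000, weight = 2.
  m = 0110 → c = 010001001, weight = 3.
  m = 1110 → c = 100110001, weight = 4.
  m = 0001 → c = 010001101, weight = 4.
  m = 1001 → c = 100110101, weight = 5.
  m = 0101 → c = 100101100, weight = 4.
  m = 1101 → c = 010010100, weight = 3.
  m = 0011 → c = 110100101, weight = 5.
  m = 1011 → c = 000011101, weight = 4.
  m = 0111 → c = 000000100, weight = 1.
  m = 1111 → c = 110111100, weight = 6.
Tally weights:
  weight 0: 1 codewords.
  weight 1: 1 codewords.
  weight 2: 1 codewords.
  weight 3: 4 codewords.
  weight 4: 5 codewords.
  weight 5: 3 codewords.
  weight 6: 1 codewords.
Minimum distance d = smallest w > 0 with A_w > 0 = 1.
Sanity: Σ A_w = 16 = 2^4 = 16 ✓.


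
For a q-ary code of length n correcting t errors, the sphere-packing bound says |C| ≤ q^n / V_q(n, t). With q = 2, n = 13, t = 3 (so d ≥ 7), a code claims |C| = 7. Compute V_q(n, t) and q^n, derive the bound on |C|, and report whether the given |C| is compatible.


V_q(n, t) = 378, q^n = 8192, Hamming bound = 21, |C| = 7 ≤ bound (satisfied).

Step 1: Compute V_q(n, t) = Σ_{j=0}^3 C(n, j) (q−1)^j.
  j = 0: C(13,0)·(1)^0 = 1·1 = 1.
  j = 1: C(13,1)·(1)^1 = 13·1 = 13.
  j = 2: C(13,2)·(1)^2 = 78·1 = 78.
  j = 3: C(13,3)·(1)^3 = 286·1 = 286.
  V_q(n, t) = 1 + 13 + 78 + 286 = 378.
Step 2: q^n = 2^13 = 8192.
Step 3: Hamming bound ⌊q^n / V_q(n,t)⌋ = ⌊8192/378⌋ = 21.
Step 4: Compare |C| = 7 to 21: satisfied.
The claimed |C| lies below the Hamming bound.


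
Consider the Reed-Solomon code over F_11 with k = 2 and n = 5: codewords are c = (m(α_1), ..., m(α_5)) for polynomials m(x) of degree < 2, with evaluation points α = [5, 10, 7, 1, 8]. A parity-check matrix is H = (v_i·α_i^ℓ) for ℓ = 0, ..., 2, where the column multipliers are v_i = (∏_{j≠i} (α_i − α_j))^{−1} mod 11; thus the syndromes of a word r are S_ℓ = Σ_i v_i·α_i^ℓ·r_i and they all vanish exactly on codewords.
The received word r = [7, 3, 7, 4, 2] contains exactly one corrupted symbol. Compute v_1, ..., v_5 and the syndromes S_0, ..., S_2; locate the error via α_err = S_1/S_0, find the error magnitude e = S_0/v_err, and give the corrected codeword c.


S = (1, 5, 3), error at position 1, error magnitude e = 1, c = [6, 3, 7, 4, 2].

Step 1: column multipliers v_i = (∏_{j≠i}(α_i − α_j))^{−1} mod 11.
  i = 1 (α = 5): (5−10)(5−7)(5−1)(5−8) = (−5)·(−2)·4·(−3) = −120 ≡ 1, so v_1 = 1^{−1} = 1 (mod 11).
  i = 2 (α = 10): (10−5)(10−7)(10−1)(10−8) = 5·3·9·2 = 270 ≡ 6, so v_2 = 6^{−1} = 2 (mod 11).
  i = 3 (α = 7): (7−5)(7−10)(7−1)(7−8) = 2·(−3)·6·(−1) = 36 ≡ 3, so v_3 = 3^{−1} = 4 (mod 11).
  i = 4 (α = 1): (1−5)(1−10)(1−7)(1−8) = (−4)·(−9)·(−6)·(−7) = 1512 ≡ 5, so v_4 = 5^{−1} = 9 (mod 11).
  i = 5 (α = 8): (8−5)(8−10)(8−7)(8−1) = 3·(−2)·1·7 = −42 ≡ 2, so v_5 = 2^{−1} = 6 (mod 11).
  v = [1, 2, 4, 9, 6].
Step 2: syndromes of r = [7, 3, 7, 4, 2] (all sums mod 11).
  S_0 = Σ v_i r_i = 1·7 + 2·3 + 4·7 + 9·4 + 6·2 = 89 ≡ 1.
  S_1 = Σ v_i α_i r_i = 1·5·7 + 2·10·3 + 4·7·7 + 9·1·4 + 6·8·2 = 423 ≡ 5.
  α_i^2 mod 11 = [3, 1, 5, 1, 9].
  S_2 = Σ v_i α_i^2 r_i = 1·3·7 + 2·1·3 + 4·5·7 + 9·1·4 + 6·9·2 = 311 ≡ 3.
  S = (1, 5, 3) ≠ 0, so r is not a codeword (an error is present).
Step 3: locate the error. For a single error e at position i, S_ℓ = v_i·e·α_i^ℓ, so α_err = S_1/S_0.
  S_0^{−1} = 1^{−1} = 1 (mod 11), so α_err = 5·1 = 5 ≡ 5 = α_1. Error position i = 1.
  Consistency check: S_2/S_1 = 3·9 = 27 ≡ 5 = α_err ✓ (single-error assumption holds).
Step 4: error magnitude e = S_0/v_1 = S_0·∏_{j≠1}(α_1 − α_j) = 1·1 = 1 ≡ 1 (mod 11).
Step 5: correct position 1: c_1 = r_1 − e = 7 − 1 ≡ 6 (mod 11). Hence c = [6, 3, 7, 4, 2].
  Check: interpolating c through the α_i gives m(x) = 9 + 6·x (degree < 2) with m(α_i) = c_i for every i, so c is indeed a codeword.


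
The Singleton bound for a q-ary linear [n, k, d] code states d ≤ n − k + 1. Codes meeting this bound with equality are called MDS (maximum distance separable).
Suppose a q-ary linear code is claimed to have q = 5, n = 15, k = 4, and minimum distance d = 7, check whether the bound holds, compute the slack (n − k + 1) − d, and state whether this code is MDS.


Singleton RHS = n − k + 1 = 12, slack = 5, bound satisfied, not MDS.

Singleton bound: d ≤ n − k + 1.
Here n = 15, k = 4, so n − k + 1 = 12.
Given d = 7, check d ≤ 12: YES.
Slack = (n − k + 1) − d = 5.
The code is NOT MDS (slack = 5 > 0).
Description: the claimed parameters are [15, 4, 7]_5; such a code would be non-MDS.


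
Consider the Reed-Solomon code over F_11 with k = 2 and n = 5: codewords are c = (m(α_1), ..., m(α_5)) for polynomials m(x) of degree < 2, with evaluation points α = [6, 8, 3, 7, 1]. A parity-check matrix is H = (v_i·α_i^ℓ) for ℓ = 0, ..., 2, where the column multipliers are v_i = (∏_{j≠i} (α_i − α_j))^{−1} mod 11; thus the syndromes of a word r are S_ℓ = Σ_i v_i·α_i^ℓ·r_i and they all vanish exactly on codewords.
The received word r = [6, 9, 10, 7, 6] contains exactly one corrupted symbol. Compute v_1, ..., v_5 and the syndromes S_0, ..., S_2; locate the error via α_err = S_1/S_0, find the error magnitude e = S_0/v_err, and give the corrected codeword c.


S = (7, 9, 10), error at position 1, error magnitude e = 1, c = [5, 9, 10, 7, 6].

Step 1: column multipliers v_i = (∏_{j≠i}(α_i − α_j))^{−1} mod 11.
  i = 1 (α = 6): (6−8)(6−3)(6−7)(6−1) = (−2)·3·(−1)·5 = 30 ≡ 8, so v_1 = 8^{−1} = 7 (mod 11).
  i = 2 (α = 8): (8−6)(8−3)(8−7)(8−1) = 2·5·1·7 = 70 ≡ 4, so v_2 = 4^{−1} = 3 (mod 11).
  i = 3 (α = 3): (3−6)(3−8)(3−7)(3−1) = (−3)·(−5)·(−4)·2 = −120 ≡ 1, so v_3 = 1^{−1} = 1 (mod 11).
  i = 4 (α = 7): (7−6)(7−8)(7−3)(7−1) = 1·(−1)·4·6 = −24 ≡ 9, so v_4 = 9^{−1} = 5 (mod 11).
  i = 5 (α = 1): (1−6)(1−8)(1−3)(1−7) = (−5)·(−7)·(−2)·(−6) = 420 ≡ 2, so v_5 = 2^{−1} = 6 (mod 11).
  v = [7, 3, 1, 5, 6].
Step 2: syndromes of r = [6, 9, 10, 7, 6] (all sums mod 11).
  S_0 = Σ v_i r_i = 7·6 + 3·9 + 1·10 + 5·7 + 6·6 = 150 ≡ 7.
  S_1 = Σ v_i α_i r_i = 7·6·6 + 3·8·9 + 1·3·10 + 5·7·7 + 6·1·6 = 779 ≡ 9.
  α_i^2 mod 11 = [3, 9, 9, 5, 1].
  S_2 = Σ v_i α_i^2 r_i = 7·3·6 + 3·9·9 + 1·9·10 + 5·5·7 + 6·1·6 = 670 ≡ 10.
  S = (7, 9, 10) ≠ 0, so r is not a codeword (an error is present).
Step 3: locate the error. For a single error e at position i, S_ℓ = v_i·e·α_i^ℓ, so α_err = S_1/S_0.
  S_0^{−1} = 7^{−1} = 8 (mod 11), so α_err = 9·8 = 72 ≡ 6 = α_1. Error position i = 1.
  Consistency check: S_2/S_1 = 10·5 = 50 ≡ 6 = α_err ✓ (single-error assumption holds).
Step 4: error magnitude e = S_0/v_1 = S_0·∏_{j≠1}(α_1 − α_j) = 7·8 = 56 ≡ 1 (mod 11).
Step 5: correct position 1: c_1 = r_1 − e = 6 − 1 ≡ 5 (mod 11). Hence c = [5, 9, 10, 7, 6].
  Check: interpolating c through the α_i gives m(x) = 4 + 2·x (degree < 2) with m(α_i) = c_i for every i, so c is indeed a codeword.


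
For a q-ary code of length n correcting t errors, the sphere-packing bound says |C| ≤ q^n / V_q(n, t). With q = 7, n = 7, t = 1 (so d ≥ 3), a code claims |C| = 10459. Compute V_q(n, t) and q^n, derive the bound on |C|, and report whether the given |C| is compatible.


V_q(n, t) = 43, q^n = 823543, Hamming bound = 19152, |C| = 10459 ≤ bound (satisfied).

Step 1: Compute V_q(n, t) = Σ_{j=0}^1 C(n, j) (q−1)^j.
  j = 0: C(7,0)·(6)^0 = 1·1 = 1.
  j = 1: C(7,1)·(6)^1 = 7·6 = 42.
  V_q(n, t) = 1 + 42 = 43.
Step 2: q^n = 7^7 = 823543.
Step 3: Hamming bound ⌊q^n / V_q(n,t)⌋ = ⌊823543/43⌋ = 19152.
Step 4: Compare |C| = 10459 to 19152: satisfied.
The claimed |C| lies below the Hamming bound.


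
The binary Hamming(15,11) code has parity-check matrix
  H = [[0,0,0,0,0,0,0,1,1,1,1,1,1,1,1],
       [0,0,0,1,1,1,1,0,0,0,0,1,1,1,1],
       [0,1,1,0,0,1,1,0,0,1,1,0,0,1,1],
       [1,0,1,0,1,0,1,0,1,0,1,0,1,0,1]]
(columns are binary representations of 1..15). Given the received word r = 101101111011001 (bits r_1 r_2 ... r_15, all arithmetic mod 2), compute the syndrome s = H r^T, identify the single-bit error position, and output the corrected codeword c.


s = (1, 1, 1, 0)^T, error position = 14, corrected codeword c = 101101111011011

Compute s = H r^T mod 2 one row at a time:
  s_1 = 1 + 1 + 0 + 1 + 1 + 0 + 0 + 1 = 5 ≡ 1 (mod 2).
  s_2 = 1 + 0 + 1 + 1 + 1 + 0 + 0 + 1 = 5 ≡ 1 (mod 2).
  s_3 = 0 + 1 + 1 + 1 + 0 + 1 + 0 + 1 = 5 ≡ 1 (mod 2).
  s_4 = 1 + 1 + 0 + 1 + 1 + 1 + 0 + 1 = 6 ≡ 0 (mod 2).
s = (1, 1, 1, 0)^T — this equals column 14 of H (binary 1110), so error is at position 14.
Correct: flip bit 14 of r = 101101111011001 to get c = 101101111011011.


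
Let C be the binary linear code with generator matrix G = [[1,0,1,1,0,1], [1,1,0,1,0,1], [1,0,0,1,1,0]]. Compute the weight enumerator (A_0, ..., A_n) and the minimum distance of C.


Weight distribution: A_0 = 1, A_2 = 1, A_3 = 3, A_4 = 2, A_5 = 1. Minimum distance d = 2.

Enumerate all 2^3 = 8 messages m ∈ F_2^3.
For each, compute codeword c = mG in F_2^6, then tally its weight.
  m = 000 → c = 000000, weight = 0.
  m = 100 → c = 101101, weight = 4.
  m = 010 → c = 110101, weight = 4.
  m = 110 → c = 011000, weight = 2.
  m = 001 → c = 100110, weight = 3.
  m = 101 → c = 001011, weight = 3.
  m = 011 → c = 010011, weight = 3.
  m = 111 → c = 111110, weight = 5.
Tally weights:
  weight 0: 1 codewords.
  weight 2: 1 codewords.
  weight 3: 3 codewords.
  weight 4: 2 codewords.
  weight 5: 1 codewords.
Minimum distance d = smallest w > 0 with A_w > 0 = 2.
Sanity: Σ A_w = 8 = 2^3 = 8 ✓.


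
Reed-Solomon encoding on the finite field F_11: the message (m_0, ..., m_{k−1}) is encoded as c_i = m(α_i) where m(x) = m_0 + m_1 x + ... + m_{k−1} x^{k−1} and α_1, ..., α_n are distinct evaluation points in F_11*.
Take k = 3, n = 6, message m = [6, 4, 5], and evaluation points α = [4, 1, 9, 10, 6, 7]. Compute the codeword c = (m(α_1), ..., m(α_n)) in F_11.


c = [3, 4, 7, 7, 1, 4]

Message polynomial: m(x) = 6 + 4·x + 5·x^2 (mod 11).
For each evaluation point α_i, compute m(α_i) mod 11:
  α_1 = 4: Horner steps 5 → 2 → 3, so m(4) = 3.
  α_2 = 1: Horner steps 5 → 9 → 4, so m(1) = 4.
  α_3 = 9: Horner steps 5 → 5 → 7, so m(9) = 7.
  α_4 = 10: Horner steps 5 → 10 → 7, so m(10) = 7.
  α_5 = 6: Horner steps 5 → 1 → 1, so m(6) = 1.
  α_6 = 7: Horner steps 5 → 6 → 4, so m(7) = 4.
Codeword c = [3, 4, 7, 7, 1, 4] ∈ F_11^6.


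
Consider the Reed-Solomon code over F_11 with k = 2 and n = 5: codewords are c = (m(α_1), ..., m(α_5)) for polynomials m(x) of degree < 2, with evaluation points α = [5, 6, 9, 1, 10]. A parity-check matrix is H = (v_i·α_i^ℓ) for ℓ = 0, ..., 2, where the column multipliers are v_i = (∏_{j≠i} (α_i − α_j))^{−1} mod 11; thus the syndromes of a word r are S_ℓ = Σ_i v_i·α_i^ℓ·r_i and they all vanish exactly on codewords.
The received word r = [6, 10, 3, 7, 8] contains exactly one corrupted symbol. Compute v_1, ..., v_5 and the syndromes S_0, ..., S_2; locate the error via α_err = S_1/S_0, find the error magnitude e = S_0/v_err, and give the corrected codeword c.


S = (7, 2, 10), error at position 1, error magnitude e = 1, c = [5, 10, 3, 7, 8].

Step 1: column multipliers v_i = (∏_{j≠i}(α_i − α_j))^{−1} mod 11.
  i = 1 (α = 5): (5−6)(5−9)(5−1)(5−10) = (−1)·(−4)·4·(−5) = −80 ≡ 8, so v_1 = 8^{−1} = 7 (mod 11).
  i = 2 (α = 6): (6−5)(6−9)(6−1)(6−10) = 1·(−3)·5·(−4) = 60 ≡ 5, so v_2 = 5^{−1} = 9 (mod 11).
  i = 3 (α = 9): (9−5)(9−6)(9−1)(9−10) = 4·3·8·(−1) = −96 ≡ 3, so v_3 = 3^{−1} = 4 (mod 11).
  i = 4 (α = 1): (1−5)(1−6)(1−9)(1−10) = (−4)·(−5)·(−8)·(−9) = 1440 ≡ 10, so v_4 = 10^{−1} = 10 (mod 11).
  i = 5 (α = 10): (10−5)(10−6)(10−9)(10−1) = 5·4·1·9 = 180 ≡ 4, so v_5 = 4^{−1} = 3 (mod 11).
  v = [7, 9, 4, 10, 3].
Step 2: syndromes of r = [6, 10, 3, 7, 8] (all sums mod 11).
  S_0 = Σ v_i r_i = 7·6 + 9·10 + 4·3 + 10·7 + 3·8 = 238 ≡ 7.
  S_1 = Σ v_i α_i r_i = 7·5·6 + 9·6·10 + 4·9·3 + 10·1·7 + 3·10·8 = 1168 ≡ 2.
  α_i^2 mod 11 = [3, 3, 4, 1, 1].
  S_2 = Σ v_i α_i^2 r_i = 7·3·6 + 9·3·10 + 4·4·3 + 10·1·7 + 3·1·8 = 538 ≡ 10.
  S = (7, 2, 10) ≠ 0, so r is not a codeword (an error is present).
Step 3: locate the error. For a single error e at position i, S_ℓ = v_i·e·α_i^ℓ, so α_err = S_1/S_0.
  S_0^{−1} = 7^{−1} = 8 (mod 11), so α_err = 2·8 = 16 ≡ 5 = α_1. Error position i = 1.
  Consistency check: S_2/S_1 = 10·6 = 60 ≡ 5 = α_err ✓ (single-error assumption holds).
Step 4: error magnitude e = S_0/v_1 = S_0·∏_{j≠1}(α_1 − α_j) = 7·8 = 56 ≡ 1 (mod 11).
Step 5: correct position 1: c_1 = r_1 − e = 6 − 1 ≡ 5 (mod 11). Hence c = [5, 10, 3, 7, 8].
  Check: interpolating c through the α_i gives m(x) = 2 + 5·x (degree < 2) with m(α_i) = c_i for every i, so c is indeed a codeword.


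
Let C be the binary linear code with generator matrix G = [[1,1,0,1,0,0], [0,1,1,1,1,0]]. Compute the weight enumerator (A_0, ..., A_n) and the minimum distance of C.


Weight distribution: A_0 = 1, A_3 = 2, A_4 = 1. Minimum distance d = 3.

Enumerate all 2^2 = 4 messages m ∈ F_2^2.
For each, compute codeword c = mG in F_2^6, then tally its weight.
  m = 00 → c = 000000, weight = 0.
  m = 10 → c = 110100, weight = 3.
  m = 01 → c = 011110, weight = 4.
  m = 11 → c = 101010, weight = 3.
Tally weights:
  weight 0: 1 codewords.
  weight 3: 2 codewords.
  weight 4: 1 codewords.
Minimum distance d = smallest w > 0 with A_w > 0 = 3.
Sanity: Σ A_w = 4 = 2^2 = 4 ✓.


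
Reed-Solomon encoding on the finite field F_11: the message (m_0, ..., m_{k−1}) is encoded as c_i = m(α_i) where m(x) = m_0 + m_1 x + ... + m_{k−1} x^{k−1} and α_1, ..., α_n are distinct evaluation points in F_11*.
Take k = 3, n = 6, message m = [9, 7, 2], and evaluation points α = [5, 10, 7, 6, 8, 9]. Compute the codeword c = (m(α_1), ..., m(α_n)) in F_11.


c = [6, 4, 2, 2, 6, 3]

Message polynomial: m(x) = 9 + 7·x + 2·x^2 (mod 11).
For each evaluation point α_i, compute m(α_i) mod 11:
  α_1 = 5: Horner steps 2 → 6 → 6, so m(5) = 6.
  α_2 = 10: Horner steps 2 → 5 → 4, so m(10) = 4.
  α_3 = 7: Horner steps 2 → 10 → 2, so m(7) = 2.
  α_4 = 6: Horner steps 2 → 8 → 2, so m(6) = 2.
  α_5 = 8: Horner steps 2 → 1 → 6, so m(8) = 6.
  α_6 = 9: Horner steps 2 → 3 → 3, so m(9) = 3.
Codeword c = [6, 4, 2, 2, 6, 3] ∈ F_11^6.


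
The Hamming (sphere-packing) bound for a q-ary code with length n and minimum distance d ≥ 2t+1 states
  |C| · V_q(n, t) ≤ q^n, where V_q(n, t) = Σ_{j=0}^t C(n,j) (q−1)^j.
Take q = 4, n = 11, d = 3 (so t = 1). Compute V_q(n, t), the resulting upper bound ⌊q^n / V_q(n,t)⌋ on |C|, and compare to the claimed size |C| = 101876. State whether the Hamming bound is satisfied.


V_q(n, t) = 34, q^n = 4194304, Hamming bound = 123361, |C| = 101876 ≤ bound (satisfied).

Step 1: Compute V_q(n, t) = Σ_{j=0}^1 C(n, j) (q−1)^j.
  j = 0: C(11,0)·(3)^0 = 1·1 = 1.
  j = 1: C(11,1)·(3)^1 = 11·3 = 33.
  V_q(n, t) = 1 + 33 = 34.
Step 2: q^n = 4^11 = 4194304.
Step 3: Hamming bound ⌊q^n / V_q(n,t)⌋ = ⌊4194304/34⌋ = 123361.
Step 4: Compare |C| = 101876 to 123361: satisfied.
The claimed |C| lies below the Hamming bound.


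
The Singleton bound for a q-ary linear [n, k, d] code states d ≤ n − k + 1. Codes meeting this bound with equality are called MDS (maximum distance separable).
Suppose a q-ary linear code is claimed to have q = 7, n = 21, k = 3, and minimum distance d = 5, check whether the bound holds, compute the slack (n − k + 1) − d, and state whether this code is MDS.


Singleton RHS = n − k + 1 = 19, slack = 14, bound satisfied, not MDS.

Singleton bound: d ≤ n − k + 1.
Here n = 21, k = 3, so n − k + 1 = 19.
Given d = 5, check d ≤ 19: YES.
Slack = (n − k + 1) − d = 14.
The code is NOT MDS (slack = 14 > 0).
Description: the claimed parameters are [21, 3, 5]_7; such a code would be non-MDS.


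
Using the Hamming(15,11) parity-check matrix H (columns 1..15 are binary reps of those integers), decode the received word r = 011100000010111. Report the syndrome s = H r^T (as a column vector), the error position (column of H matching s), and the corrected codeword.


s = (0, 0, 1, 0)^T, error position = 2, corrected codeword c = 001100000010111

Compute s = H r^T mod 2 one row at a time:
  s_1 = 0 + 0 + 0 + 1 + 0 + 1 + 1 + 1 = 4 ≡ 0 (mod 2).
  s_2 = 1 + 0 + 0 + 0 + 0 + 1 + 1 + 1 = 4 ≡ 0 (mod 2).
  s_3 = 1 + 1 + 0 + 0 + 0 + 1 + 1 + 1 = 5 ≡ 1 (mod 2).
  s_4 = 0 + 1 + 0 + 0 + 0 + 1 + 1 + 1 = 4 ≡ 0 (mod 2).
s = (0, 0, 1, 0)^T — this equals column 2 of H (binary 0010), so error is at position 2.
Correct: flip bit 2 of r = 011100000010111 to get c = 001100000010111.


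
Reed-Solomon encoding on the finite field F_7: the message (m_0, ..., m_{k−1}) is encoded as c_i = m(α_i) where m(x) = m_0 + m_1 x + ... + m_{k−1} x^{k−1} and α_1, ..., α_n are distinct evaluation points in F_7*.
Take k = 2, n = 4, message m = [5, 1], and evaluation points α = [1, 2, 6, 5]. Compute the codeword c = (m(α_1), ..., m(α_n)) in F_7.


c = [6, 0, 4, 3]

Message polynomial: m(x) = 5 + 1·x (mod 7).
For each evaluation point α_i, compute m(α_i) mod 7:
  α_1 = 1: Horner steps 1 → 6, so m(1) = 6.
  α_2 = 2: Horner steps 1 → 0, so m(2) = 0.
  α_3 = 6: Horner steps 1 → 4, so m(6) = 4.
  α_4 = 5: Horner steps 1 → 3, so m(5) = 3.
Codeword c = [6, 0, 4, 3] ∈ F_7^4.
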